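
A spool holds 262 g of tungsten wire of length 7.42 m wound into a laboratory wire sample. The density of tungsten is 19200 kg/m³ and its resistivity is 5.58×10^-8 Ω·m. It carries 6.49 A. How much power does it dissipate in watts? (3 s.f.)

A = m/(density·L) = 0.262/(19200×7.42) = 1.8391e-06 m²
R = ρL/A = (5.58×10^-8)(7.42)/(1.8391e-06) = 0.2251 Ω
P = I²R = (6.49)² × 0.2251 = 9.48 W

9.48 W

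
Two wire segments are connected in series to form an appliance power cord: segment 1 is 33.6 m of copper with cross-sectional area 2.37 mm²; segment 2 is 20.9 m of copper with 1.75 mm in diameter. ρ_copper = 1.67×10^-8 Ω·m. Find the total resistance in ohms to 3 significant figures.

Segment 1: A = 2.37 mm² = 2.370e-06 m²
R₁ = ρL/A = (1.67×10^-8)(33.6)/(2.370e-06) = 0.2368 Ω
Segment 2: A = π(d/2)² = π(8.7500e-04 m)² = 2.405e-06 m²
R₂ = (1.67×10^-8)(20.9)/(2.405e-06) = 0.1451 Ω
R = R₁ + R₂ = 0.382 Ω

0.382 Ω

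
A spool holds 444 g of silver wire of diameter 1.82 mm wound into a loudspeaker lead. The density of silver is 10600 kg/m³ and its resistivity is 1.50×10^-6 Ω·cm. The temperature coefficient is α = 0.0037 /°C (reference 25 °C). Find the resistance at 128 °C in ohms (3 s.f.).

ρ = 1.50×10^-6 Ω·cm = 1.50×10^-8 Ω·m
A = π(d/2)² = π(9.1000e-04 m)² = 2.6016e-06 m²
L = m/(density·A) = 0.444/(10600×2.6016e-06) = 16.1 m
R = ρL/A = (1.50×10^-8)(16.1)/(2.6016e-06) = 0.09283 Ω
R(128 °C) = 0.09283 × (1 + 0.0037×103) = 0.128 Ω

0.128 Ω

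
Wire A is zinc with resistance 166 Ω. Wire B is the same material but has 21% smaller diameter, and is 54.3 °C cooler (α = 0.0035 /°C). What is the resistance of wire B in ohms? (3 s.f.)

215 Ω

R ∝ ρL/d² with ρ ∝ (1+αΔT), so R_B/R_A = (1 − 21/100)⁻² × (1 − 0.0035×54.3)
= 1.602 × 0.8099 = 1.298
R_B = 1.298 × 166 = 215 Ω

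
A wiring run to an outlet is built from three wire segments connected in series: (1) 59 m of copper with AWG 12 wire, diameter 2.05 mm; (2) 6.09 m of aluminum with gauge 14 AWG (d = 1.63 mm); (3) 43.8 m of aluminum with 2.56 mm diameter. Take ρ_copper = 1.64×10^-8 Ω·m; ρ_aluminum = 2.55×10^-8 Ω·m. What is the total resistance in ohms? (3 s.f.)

0.585 Ω

Seg 1: A = π(2.05/2 mm)² = π(1.0250e-03 m)² = 3.301e-06 m²
R_1 = (1.64×10^-8)(59)/(3.301e-06) = 0.2932 Ω
Seg 2: A = π(1.63/2 mm)² = π(8.1500e-04 m)² = 2.087e-06 m²
R_2 = (2.55×10^-8)(6.09)/(2.087e-06) = 0.07442 Ω
Seg 3: A = π(d/2)² = π(1.2800e-03 m)² = 5.147e-06 m²
R_3 = (2.55×10^-8)(43.8)/(5.147e-06) = 0.217 Ω
R_total = R_1 + R_2 + R_3 = 0.585 Ω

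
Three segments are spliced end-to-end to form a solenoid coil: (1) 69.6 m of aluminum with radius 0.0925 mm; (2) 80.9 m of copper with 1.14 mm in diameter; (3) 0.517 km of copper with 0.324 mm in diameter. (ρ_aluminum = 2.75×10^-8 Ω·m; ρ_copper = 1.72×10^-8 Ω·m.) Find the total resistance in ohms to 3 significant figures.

180 Ω

Seg 1: A = πr² = π(9.2500e-05 m)² = 2.688e-08 m²
R_1 = (2.75×10^-8)(69.6)/(2.688e-08) = 71.2 Ω
Seg 2: A = π(d/2)² = π(5.7000e-04 m)² = 1.021e-06 m²
R_2 = (1.72×10^-8)(80.9)/(1.021e-06) = 1.363 Ω
Seg 3: A = π(d/2)² = π(1.6200e-04 m)² = 8.245e-08 m²
R_3 = (1.72×10^-8)(517)/(8.245e-08) = 107.9 Ω
R_total = R_1 + R_2 + R_3 = 180 Ω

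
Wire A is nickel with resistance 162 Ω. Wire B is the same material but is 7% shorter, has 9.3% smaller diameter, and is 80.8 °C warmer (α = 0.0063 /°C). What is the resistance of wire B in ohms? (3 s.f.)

R ∝ ρL/d² with ρ ∝ (1+αΔT), so R_B/R_A = (1 − 7/100) × (1 − 9.3/100)⁻² × (1 + 0.0063×80.8)
= 0.93 × 1.216 × 1.509 = 1.706
R_B = 1.706 × 162 = 276 Ω

276 Ω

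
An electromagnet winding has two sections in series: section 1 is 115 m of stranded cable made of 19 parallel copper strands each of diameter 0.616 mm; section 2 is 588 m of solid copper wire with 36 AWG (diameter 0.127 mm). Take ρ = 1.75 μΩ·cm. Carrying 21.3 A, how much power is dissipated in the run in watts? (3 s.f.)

3.69×10^5 W

ρ = 1.75 μΩ·cm = 1.75×10^-8 Ω·m
Section 1: A_strand = π(3.0800e-04)² = 2.980e-07 m²; R₁ = ρL/(N·A_s) = (1.75×10^-8)(115)/(19×2.980e-07) = 0.3554 Ω
Section 2: A = π(0.127/2 mm)² = π(6.3500e-05 m)² = 1.267e-08 m²
R₂ = (1.75×10^-8)(588)/(1.267e-08) = 812.3 Ω
R = R₁ + R₂ = 812.7 Ω
P = I²R = (21.3)² × 812.7 = 3.69×10^5 W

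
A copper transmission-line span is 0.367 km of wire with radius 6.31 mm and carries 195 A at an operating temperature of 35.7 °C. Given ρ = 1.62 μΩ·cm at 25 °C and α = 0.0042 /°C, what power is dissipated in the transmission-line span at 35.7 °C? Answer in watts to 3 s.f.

1890 W

ρ = 1.62 μΩ·cm = 1.62×10^-8 Ω·m
A = πr² = π(6.3100e-03 m)² = 1.251e-04 m²
R₍25₎ = ρL/A = (1.62×10^-8)(367)/(1.251e-04) = 0.04753 Ω
R₍35.7₎ = R₍25₎(1 + αΔT) = 0.04753 × (1 + 0.0042×10.7) = 0.04967 Ω
P = I²R = (195)² × 0.04967 = 1890 W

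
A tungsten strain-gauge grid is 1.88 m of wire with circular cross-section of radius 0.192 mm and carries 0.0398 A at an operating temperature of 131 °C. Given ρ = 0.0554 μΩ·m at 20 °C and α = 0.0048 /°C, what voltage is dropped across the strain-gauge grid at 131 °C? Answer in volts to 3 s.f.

ρ = 0.0554 μΩ·m = 5.54×10^-8 Ω·m
A = πr² = π(1.9200e-04 m)² = 1.158e-07 m²
R₍20₎ = ρL/A = (5.54×10^-8)(1.88)/(1.158e-07) = 0.8993 Ω
R₍131₎ = R₍20₎(1 + αΔT) = 0.8993 × (1 + 0.0048×111) = 1.378 Ω
V = IR = 0.0398 × 1.378 = 0.0549 V

0.0549 V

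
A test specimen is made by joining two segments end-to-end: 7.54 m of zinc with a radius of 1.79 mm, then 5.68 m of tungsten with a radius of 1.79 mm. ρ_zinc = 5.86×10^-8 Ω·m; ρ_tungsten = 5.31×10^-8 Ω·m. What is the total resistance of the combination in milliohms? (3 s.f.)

73.9 mΩ

Segment 1: A = πr² = π(1.7900e-03 m)² = 1.007e-05 m²
R₁ = ρL/A = (5.86×10^-8)(7.54)/(1.007e-05) = 0.04389 Ω
R₂ = (5.31×10^-8)(5.68)/(1.007e-05) = 0.02996 Ω
R = R₁ + R₂ = 73.9 mΩ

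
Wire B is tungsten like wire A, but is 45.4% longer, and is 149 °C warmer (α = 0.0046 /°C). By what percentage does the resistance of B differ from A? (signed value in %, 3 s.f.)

145%

R ∝ ρL/d² with ρ ∝ (1+αΔT), so R_B/R_A = (1 + 45.4/100) × (1 + 0.0046×149)
= 1.454 × 1.685 = 2.451
(R_B − R_A)/R_A = 2.451 − 1 = 145%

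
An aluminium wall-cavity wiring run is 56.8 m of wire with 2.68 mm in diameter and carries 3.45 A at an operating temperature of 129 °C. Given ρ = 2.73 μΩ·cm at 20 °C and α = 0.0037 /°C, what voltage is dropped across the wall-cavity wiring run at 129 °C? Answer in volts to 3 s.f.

1.33 V

ρ = 2.73 μΩ·cm = 2.73×10^-8 Ω·m
A = π(d/2)² = π(1.3400e-03 m)² = 5.641e-06 m²
R₍20₎ = ρL/A = (2.73×10^-8)(56.8)/(5.641e-06) = 0.2749 Ω
R₍129₎ = R₍20₎(1 + αΔT) = 0.2749 × (1 + 0.0037×109) = 0.3857 Ω
V = IR = 3.45 × 0.3857 = 1.33 V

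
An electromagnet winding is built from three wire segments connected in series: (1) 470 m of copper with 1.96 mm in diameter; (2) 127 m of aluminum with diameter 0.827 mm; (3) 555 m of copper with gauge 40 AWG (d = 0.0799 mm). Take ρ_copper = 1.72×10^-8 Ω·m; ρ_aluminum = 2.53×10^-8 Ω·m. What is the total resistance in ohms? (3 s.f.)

Seg 1: A = π(d/2)² = π(9.8000e-04 m)² = 3.017e-06 m²
R_1 = (1.72×10^-8)(470)/(3.017e-06) = 2.679 Ω
Seg 2: A = π(d/2)² = π(4.1350e-04 m)² = 5.372e-07 m²
R_2 = (2.53×10^-8)(127)/(5.372e-07) = 5.982 Ω
Seg 3: A = π(0.0799/2 mm)² = π(3.9950e-05 m)² = 5.014e-09 m²
R_3 = (1.72×10^-8)(555)/(5.014e-09) = 1904 Ω
R_total = R_1 + R_2 + R_3 = 1910 Ω

1910 Ω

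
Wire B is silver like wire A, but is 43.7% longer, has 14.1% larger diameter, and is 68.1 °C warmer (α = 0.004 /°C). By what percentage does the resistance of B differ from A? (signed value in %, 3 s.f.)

R ∝ ρL/d² with ρ ∝ (1+αΔT), so R_B/R_A = (1 + 43.7/100) × (1 + 14.1/100)⁻² × (1 + 0.004×68.1)
= 1.437 × 0.7681 × 1.272 = 1.405
(R_B − R_A)/R_A = 1.405 − 1 = 40.4%

40.4%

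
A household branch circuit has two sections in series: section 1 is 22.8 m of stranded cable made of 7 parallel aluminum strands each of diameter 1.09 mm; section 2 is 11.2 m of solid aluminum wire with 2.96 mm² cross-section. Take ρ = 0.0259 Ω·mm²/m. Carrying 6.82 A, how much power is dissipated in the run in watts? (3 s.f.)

ρ = 0.0259 Ω·mm²/m = 2.59×10^-8 Ω·m
Section 1: A_strand = π(5.4500e-04)² = 9.331e-07 m²; R₁ = ρL/(N·A_s) = (2.59×10^-8)(22.8)/(7×9.331e-07) = 0.09041 Ω
Section 2: A = 2.96 mm² = 2.960e-06 m²
R₂ = (2.59×10^-8)(11.2)/(2.960e-06) = 0.098 Ω
R = R₁ + R₂ = 0.1884 Ω
P = I²R = (6.82)² × 0.1884 = 8.76 W

8.76 W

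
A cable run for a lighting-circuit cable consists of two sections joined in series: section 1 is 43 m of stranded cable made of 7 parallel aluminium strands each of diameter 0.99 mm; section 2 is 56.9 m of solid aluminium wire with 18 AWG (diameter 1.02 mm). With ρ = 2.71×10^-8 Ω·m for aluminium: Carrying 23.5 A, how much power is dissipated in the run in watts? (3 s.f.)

Section 1: A_strand = π(4.9500e-04)² = 7.698e-07 m²; R₁ = ρL/(N·A_s) = (2.71×10^-8)(43)/(7×7.698e-07) = 0.2163 Ω
Section 2: A = π(1.02/2 mm)² = π(5.1000e-04 m)² = 8.171e-07 m²
R₂ = (2.71×10^-8)(56.9)/(8.171e-07) = 1.887 Ω
R = R₁ + R₂ = 2.103 Ω
P = I²R = (23.5)² × 2.103 = 1160 W

1160 W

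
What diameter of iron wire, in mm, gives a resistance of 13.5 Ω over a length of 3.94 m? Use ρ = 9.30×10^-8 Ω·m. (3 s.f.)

0.186 mm

A = ρL/R = (9.30×10^-8)(3.94)/(13.5) = 2.714e-08 m²
d = 2√(A/π) = 1.859e-04 m = 0.186 mm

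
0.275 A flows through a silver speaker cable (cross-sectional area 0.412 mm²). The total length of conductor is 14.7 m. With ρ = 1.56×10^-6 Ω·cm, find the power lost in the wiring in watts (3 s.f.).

0.0421 W

ρ = 1.56×10^-6 Ω·cm = 1.56×10^-8 Ω·m
A = 0.412 mm² = 4.120e-07 m²
R = ρL/A = (1.56×10^-8)(14.7)/(4.120e-07) = 0.5566 Ω
P = I²R = (0.275)² × 0.5566 = 0.0421 W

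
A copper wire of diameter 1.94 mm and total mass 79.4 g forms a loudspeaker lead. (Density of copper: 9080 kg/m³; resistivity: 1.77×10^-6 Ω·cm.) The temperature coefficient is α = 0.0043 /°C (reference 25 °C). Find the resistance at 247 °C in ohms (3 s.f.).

0.0346 Ω

ρ = 1.77×10^-6 Ω·cm = 1.77×10^-8 Ω·m
A = π(d/2)² = π(9.7000e-04 m)² = 2.9559e-06 m²
L = m/(density·A) = 0.0794/(9080×2.9559e-06) = 2.958 m
R = ρL/A = (1.77×10^-8)(2.958)/(2.9559e-06) = 0.01771 Ω
R(247 °C) = 0.01771 × (1 + 0.0043×222) = 0.0346 Ω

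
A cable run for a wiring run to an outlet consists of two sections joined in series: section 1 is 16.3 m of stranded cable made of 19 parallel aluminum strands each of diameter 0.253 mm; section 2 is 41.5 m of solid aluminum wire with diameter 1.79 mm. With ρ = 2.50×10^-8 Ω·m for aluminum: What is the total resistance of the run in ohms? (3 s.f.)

0.839 Ω

Section 1: A_strand = π(1.2650e-04)² = 5.027e-08 m²; R₁ = ρL/(N·A_s) = (2.50×10^-8)(16.3)/(19×5.027e-08) = 0.4266 Ω
Section 2: A = π(d/2)² = π(8.9500e-04 m)² = 2.516e-06 m²
R₂ = (2.50×10^-8)(41.5)/(2.516e-06) = 0.4123 Ω
R = R₁ + R₂ = 0.839 Ω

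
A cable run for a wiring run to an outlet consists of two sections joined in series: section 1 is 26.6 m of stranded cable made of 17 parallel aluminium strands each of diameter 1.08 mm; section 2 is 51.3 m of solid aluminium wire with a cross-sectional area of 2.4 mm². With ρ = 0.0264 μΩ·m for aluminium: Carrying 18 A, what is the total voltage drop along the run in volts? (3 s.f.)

11.0 V

ρ = 0.0264 μΩ·m = 2.64×10^-8 Ω·m
Section 1: A_strand = π(5.4000e-04)² = 9.161e-07 m²; R₁ = ρL/(N·A_s) = (2.64×10^-8)(26.6)/(17×9.161e-07) = 0.04509 Ω
Section 2: A = 2.4 mm² = 2.400e-06 m²
R₂ = (2.64×10^-8)(51.3)/(2.400e-06) = 0.5643 Ω
R = R₁ + R₂ = 0.6094 Ω
V = IR = 18 × 0.6094 = 11.0 V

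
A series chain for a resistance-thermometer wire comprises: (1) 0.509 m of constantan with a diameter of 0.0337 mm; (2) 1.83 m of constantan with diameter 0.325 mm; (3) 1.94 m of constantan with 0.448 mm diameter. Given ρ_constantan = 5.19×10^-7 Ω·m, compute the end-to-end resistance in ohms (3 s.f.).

314 Ω

Seg 1: A = π(d/2)² = π(1.6850e-05 m)² = 8.920e-10 m²
R_1 = (5.19×10^-7)(0.509)/(8.920e-10) = 296.2 Ω
Seg 2: A = π(d/2)² = π(1.6250e-04 m)² = 8.296e-08 m²
R_2 = (5.19×10^-7)(1.83)/(8.296e-08) = 11.45 Ω
Seg 3: A = π(d/2)² = π(2.2400e-04 m)² = 1.576e-07 m²
R_3 = (5.19×10^-7)(1.94)/(1.576e-07) = 6.387 Ω
R_total = R_1 + R_2 + R_3 = 314 Ω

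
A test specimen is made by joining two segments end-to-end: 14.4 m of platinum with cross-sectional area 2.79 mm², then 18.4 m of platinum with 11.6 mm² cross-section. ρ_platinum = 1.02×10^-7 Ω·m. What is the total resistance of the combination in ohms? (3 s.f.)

Segment 1: A = 2.79 mm² = 2.790e-06 m²
R₁ = ρL/A = (1.02×10^-7)(14.4)/(2.790e-06) = 0.5265 Ω
Segment 2: A = 11.6 mm² = 1.160e-05 m²
R₂ = (1.02×10^-7)(18.4)/(1.160e-05) = 0.1618 Ω
R = R₁ + R₂ = 0.688 Ω

0.688 Ω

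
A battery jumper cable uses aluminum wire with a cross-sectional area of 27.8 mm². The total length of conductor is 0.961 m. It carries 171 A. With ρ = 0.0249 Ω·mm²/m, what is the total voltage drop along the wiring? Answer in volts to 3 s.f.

ρ = 0.0249 Ω·mm²/m = 2.49×10^-8 Ω·m
A = 27.8 mm² = 2.780e-05 m²
R = ρL/A = (2.49×10^-8)(0.961)/(2.780e-05) = 8.608×10^-4 Ω
V = IR = 171 × 8.608×10^-4 = 0.147 V

0.147 V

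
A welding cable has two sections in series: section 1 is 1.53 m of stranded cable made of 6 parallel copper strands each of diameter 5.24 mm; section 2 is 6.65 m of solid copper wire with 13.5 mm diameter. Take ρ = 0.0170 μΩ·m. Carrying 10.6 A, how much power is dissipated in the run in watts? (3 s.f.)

0.111 W

ρ = 0.0170 μΩ·m = 1.70×10^-8 Ω·m
Section 1: A_strand = π(2.6200e-03)² = 2.157e-05 m²; R₁ = ρL/(N·A_s) = (1.70×10^-8)(1.53)/(6×2.157e-05) = 2.010×10^-4 Ω
Section 2: A = π(d/2)² = π(6.7500e-03 m)² = 1.431e-04 m²
R₂ = (1.70×10^-8)(6.65)/(1.431e-04) = 7.898×10^-4 Ω
R = R₁ + R₂ = 9.908×10^-4 Ω
P = I²R = (10.6)² × 9.908×10^-4 = 0.111 W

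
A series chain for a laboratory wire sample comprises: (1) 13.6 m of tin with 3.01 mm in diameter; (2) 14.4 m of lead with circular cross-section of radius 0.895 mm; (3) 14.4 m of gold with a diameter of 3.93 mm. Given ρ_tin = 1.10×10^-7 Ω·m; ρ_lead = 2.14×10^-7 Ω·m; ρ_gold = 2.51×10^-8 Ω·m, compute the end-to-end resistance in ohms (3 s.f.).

Seg 1: A = π(d/2)² = π(1.5050e-03 m)² = 7.116e-06 m²
R_1 = (1.10×10^-7)(13.6)/(7.116e-06) = 0.2102 Ω
Seg 2: A = πr² = π(8.9500e-04 m)² = 2.516e-06 m²
R_2 = (2.14×10^-7)(14.4)/(2.516e-06) = 1.225 Ω
Seg 3: A = π(d/2)² = π(1.9650e-03 m)² = 1.213e-05 m²
R_3 = (2.51×10^-8)(14.4)/(1.213e-05) = 0.0298 Ω
R_total = R_1 + R_2 + R_3 = 1.46 Ω

1.46 Ω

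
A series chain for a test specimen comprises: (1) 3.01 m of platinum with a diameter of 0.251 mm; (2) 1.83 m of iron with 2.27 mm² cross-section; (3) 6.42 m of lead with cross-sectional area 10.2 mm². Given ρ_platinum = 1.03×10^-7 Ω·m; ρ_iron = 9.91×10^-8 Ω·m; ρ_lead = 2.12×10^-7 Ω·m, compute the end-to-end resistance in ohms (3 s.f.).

6.48 Ω

Seg 1: A = π(d/2)² = π(1.2550e-04 m)² = 4.948e-08 m²
R_1 = (1.03×10^-7)(3.01)/(4.948e-08) = 6.266 Ω
Seg 2: A = 2.27 mm² = 2.270e-06 m²
R_2 = (9.91×10^-8)(1.83)/(2.270e-06) = 0.07989 Ω
Seg 3: A = 10.2 mm² = 1.020e-05 m²
R_3 = (2.12×10^-7)(6.42)/(1.020e-05) = 0.1334 Ω
R_total = R_1 + R_2 + R_3 = 6.48 Ω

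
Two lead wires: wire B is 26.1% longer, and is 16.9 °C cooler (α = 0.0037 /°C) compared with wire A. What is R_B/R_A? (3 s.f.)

1.18

R ∝ ρL/d² with ρ ∝ (1+αΔT), so R_B/R_A = (1 + 26.1/100) × (1 − 0.0037×16.9)
= 1.261 × 0.9375 = 1.18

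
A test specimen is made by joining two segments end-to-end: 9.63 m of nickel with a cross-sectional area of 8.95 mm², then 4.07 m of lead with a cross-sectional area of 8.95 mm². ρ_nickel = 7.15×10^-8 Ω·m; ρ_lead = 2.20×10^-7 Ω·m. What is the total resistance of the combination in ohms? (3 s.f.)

0.177 Ω

Segment 1: A = 8.95 mm² = 8.950e-06 m²
R₁ = ρL/A = (7.15×10^-8)(9.63)/(8.950e-06) = 0.07693 Ω
R₂ = (2.20×10^-7)(4.07)/(8.950e-06) = 0.1 Ω
R = R₁ + R₂ = 0.177 Ω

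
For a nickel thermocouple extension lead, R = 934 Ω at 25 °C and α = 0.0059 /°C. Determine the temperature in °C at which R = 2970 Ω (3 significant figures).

394 °C

R = R₀(1 + α(T − T₀)) ⇒ T = T₀ + (R/R₀ − 1)/α
T = 25 + (2970/934 − 1)/0.0059 = 25 + (2.18)/0.0059 = 394 °C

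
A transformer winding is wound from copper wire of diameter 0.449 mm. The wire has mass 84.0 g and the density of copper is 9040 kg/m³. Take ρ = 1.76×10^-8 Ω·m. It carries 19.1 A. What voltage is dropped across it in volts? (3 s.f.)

A = π(d/2)² = π(2.2450e-04 m)² = 1.5834e-07 m²
L = m/(density·A) = 0.084/(9040×1.5834e-07) = 58.69 m
R = ρL/A = (1.76×10^-8)(58.69)/(1.5834e-07) = 6.523 Ω
V = IR = 19.1 × 6.523 = 125 V

125 V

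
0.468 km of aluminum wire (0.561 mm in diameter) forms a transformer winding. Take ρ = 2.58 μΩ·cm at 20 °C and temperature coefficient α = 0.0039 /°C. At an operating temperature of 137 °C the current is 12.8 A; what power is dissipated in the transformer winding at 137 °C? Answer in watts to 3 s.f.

ρ = 2.58 μΩ·cm = 2.58×10^-8 Ω·m
A = π(d/2)² = π(2.8050e-04 m)² = 2.472e-07 m²
R₍20₎ = ρL/A = (2.58×10^-8)(468)/(2.472e-07) = 48.85 Ω
R₍137₎ = R₍20₎(1 + αΔT) = 48.85 × (1 + 0.0039×117) = 71.14 Ω
P = I²R = (12.8)² × 71.14 = 11700 W

11700 W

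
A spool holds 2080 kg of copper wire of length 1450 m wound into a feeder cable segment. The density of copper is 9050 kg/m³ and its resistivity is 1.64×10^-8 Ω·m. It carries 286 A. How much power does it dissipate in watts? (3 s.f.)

A = m/(density·L) = 2080/(9050×1450) = 1.5851e-04 m²
R = ρL/A = (1.64×10^-8)(1450)/(1.5851e-04) = 0.15 Ω
P = I²R = (286)² × 0.15 = 12300 W

12300 W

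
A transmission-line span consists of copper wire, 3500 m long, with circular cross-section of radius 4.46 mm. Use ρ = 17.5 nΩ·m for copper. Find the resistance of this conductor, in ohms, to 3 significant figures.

0.980 Ω

ρ = 17.5 nΩ·m = 1.75×10^-8 Ω·m
A = πr² = π(4.4600e-03 m)² = 6.249e-05 m²
R = ρL/A = (1.75×10^-8)(3500 m)/(6.249e-05 m²) = 0.980 Ω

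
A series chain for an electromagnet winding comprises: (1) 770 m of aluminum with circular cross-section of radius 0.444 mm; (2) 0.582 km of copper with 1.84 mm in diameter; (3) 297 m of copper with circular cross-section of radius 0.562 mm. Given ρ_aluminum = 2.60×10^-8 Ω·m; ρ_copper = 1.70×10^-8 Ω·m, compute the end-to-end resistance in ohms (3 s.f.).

41.1 Ω

Seg 1: A = πr² = π(4.4400e-04 m)² = 6.193e-07 m²
R_1 = (2.60×10^-8)(770)/(6.193e-07) = 32.33 Ω
Seg 2: A = π(d/2)² = π(9.2000e-04 m)² = 2.659e-06 m²
R_2 = (1.70×10^-8)(582)/(2.659e-06) = 3.721 Ω
Seg 3: A = πr² = π(5.6200e-04 m)² = 9.923e-07 m²
R_3 = (1.70×10^-8)(297)/(9.923e-07) = 5.088 Ω
R_total = R_1 + R_2 + R_3 = 41.1 Ω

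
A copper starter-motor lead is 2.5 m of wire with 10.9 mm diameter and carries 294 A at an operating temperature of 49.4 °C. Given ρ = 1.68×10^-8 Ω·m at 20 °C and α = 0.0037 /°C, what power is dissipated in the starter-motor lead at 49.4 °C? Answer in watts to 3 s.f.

A = π(d/2)² = π(5.4500e-03 m)² = 9.331e-05 m²
R₍20₎ = ρL/A = (1.68×10^-8)(2.5)/(9.331e-05) = 4.501×10^-4 Ω
R₍49.4₎ = R₍20₎(1 + αΔT) = 4.501×10^-4 × (1 + 0.0037×29.4) = 4.991×10^-4 Ω
P = I²R = (294)² × 4.991×10^-4 = 43.1 W

43.1 W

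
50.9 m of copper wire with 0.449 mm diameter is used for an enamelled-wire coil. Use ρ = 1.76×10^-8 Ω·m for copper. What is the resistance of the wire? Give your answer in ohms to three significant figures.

A = π(d/2)² = π(2.2450e-04 m)² = 1.583e-07 m²
R = ρL/A = (1.76×10^-8)(50.9 m)/(1.583e-07 m²) = 5.66 Ω

5.66 Ω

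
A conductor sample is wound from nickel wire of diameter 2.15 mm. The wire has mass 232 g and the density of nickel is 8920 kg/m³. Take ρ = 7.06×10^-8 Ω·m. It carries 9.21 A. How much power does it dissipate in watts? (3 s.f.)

11.8 W

A = π(d/2)² = π(1.0750e-03 m)² = 3.6305e-06 m²
L = m/(density·A) = 0.232/(8920×3.6305e-06) = 7.164 m
R = ρL/A = (7.06×10^-8)(7.164)/(3.6305e-06) = 0.1393 Ω
P = I²R = (9.21)² × 0.1393 = 11.8 W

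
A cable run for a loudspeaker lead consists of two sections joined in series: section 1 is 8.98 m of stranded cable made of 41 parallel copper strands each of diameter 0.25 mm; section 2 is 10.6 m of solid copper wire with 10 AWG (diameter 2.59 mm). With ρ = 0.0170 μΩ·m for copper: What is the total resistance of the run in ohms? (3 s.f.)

ρ = 0.0170 μΩ·m = 1.70×10^-8 Ω·m
Section 1: A_strand = π(1.2500e-04)² = 4.909e-08 m²; R₁ = ρL/(N·A_s) = (1.70×10^-8)(8.98)/(41×4.909e-08) = 0.07585 Ω
Section 2: A = π(2.59/2 mm)² = π(1.2950e-03 m)² = 5.269e-06 m²
R₂ = (1.70×10^-8)(10.6)/(5.269e-06) = 0.0342 Ω
R = R₁ + R₂ = 0.110 Ω

0.110 Ω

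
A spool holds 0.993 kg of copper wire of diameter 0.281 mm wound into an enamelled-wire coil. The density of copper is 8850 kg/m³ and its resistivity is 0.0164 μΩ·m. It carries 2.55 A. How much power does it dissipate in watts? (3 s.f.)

ρ = 0.0164 μΩ·m = 1.64×10^-8 Ω·m
A = π(d/2)² = π(1.4050e-04 m)² = 6.2016e-08 m²
L = m/(density·A) = 0.993/(8850×6.2016e-08) = 1809 m
R = ρL/A = (1.64×10^-8)(1809)/(6.2016e-08) = 478.5 Ω
P = I²R = (2.55)² × 478.5 = 3110 W

3110 W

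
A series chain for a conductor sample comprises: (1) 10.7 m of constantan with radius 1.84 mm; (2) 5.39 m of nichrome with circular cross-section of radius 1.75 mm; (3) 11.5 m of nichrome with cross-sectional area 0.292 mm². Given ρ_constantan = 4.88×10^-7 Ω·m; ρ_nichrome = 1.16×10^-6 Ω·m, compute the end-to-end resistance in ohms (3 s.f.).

Seg 1: A = πr² = π(1.8400e-03 m)² = 1.064e-05 m²
R_1 = (4.88×10^-7)(10.7)/(1.064e-05) = 0.4909 Ω
Seg 2: A = πr² = π(1.7500e-03 m)² = 9.621e-06 m²
R_2 = (1.16×10^-6)(5.39)/(9.621e-06) = 0.6499 Ω
Seg 3: A = 0.292 mm² = 2.920e-07 m²
R_3 = (1.16×10^-6)(11.5)/(2.920e-07) = 45.68 Ω
R_total = R_1 + R_2 + R_3 = 46.8 Ω

46.8 Ω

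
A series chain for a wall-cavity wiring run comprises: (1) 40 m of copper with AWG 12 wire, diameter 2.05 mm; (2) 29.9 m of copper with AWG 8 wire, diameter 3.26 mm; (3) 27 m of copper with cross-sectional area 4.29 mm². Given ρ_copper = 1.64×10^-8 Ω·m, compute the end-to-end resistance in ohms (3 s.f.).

0.361 Ω

Seg 1: A = π(2.05/2 mm)² = π(1.0250e-03 m)² = 3.301e-06 m²
R_1 = (1.64×10^-8)(40)/(3.301e-06) = 0.1987 Ω
Seg 2: A = π(3.26/2 mm)² = π(1.6300e-03 m)² = 8.347e-06 m²
R_2 = (1.64×10^-8)(29.9)/(8.347e-06) = 0.05875 Ω
Seg 3: A = 4.29 mm² = 4.290e-06 m²
R_3 = (1.64×10^-8)(27)/(4.290e-06) = 0.1032 Ω
R_total = R_1 + R_2 + R_3 = 0.361 Ω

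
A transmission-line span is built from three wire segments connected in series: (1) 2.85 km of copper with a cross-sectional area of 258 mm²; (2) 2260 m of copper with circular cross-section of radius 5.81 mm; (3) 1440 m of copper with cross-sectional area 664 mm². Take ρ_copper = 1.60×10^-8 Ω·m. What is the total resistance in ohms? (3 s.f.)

0.552 Ω

Seg 1: A = 258 mm² = 2.580e-04 m²
R_1 = (1.60×10^-8)(2850)/(2.580e-04) = 0.1767 Ω
Seg 2: A = πr² = π(5.8100e-03 m)² = 1.060e-04 m²
R_2 = (1.60×10^-8)(2260)/(1.060e-04) = 0.341 Ω
Seg 3: A = 664 mm² = 6.640e-04 m²
R_3 = (1.60×10^-8)(1440)/(6.640e-04) = 0.0347 Ω
R_total = R_1 + R_2 + R_3 = 0.552 Ω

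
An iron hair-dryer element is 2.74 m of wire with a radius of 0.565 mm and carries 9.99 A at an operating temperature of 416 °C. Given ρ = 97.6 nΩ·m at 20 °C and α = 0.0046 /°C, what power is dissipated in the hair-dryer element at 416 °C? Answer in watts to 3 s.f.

ρ = 97.6 nΩ·m = 9.76×10^-8 Ω·m
A = πr² = π(5.6500e-04 m)² = 1.003e-06 m²
R₍20₎ = ρL/A = (9.76×10^-8)(2.74)/(1.003e-06) = 0.2667 Ω
R₍416₎ = R₍20₎(1 + αΔT) = 0.2667 × (1 + 0.0046×396) = 0.7524 Ω
P = I²R = (9.99)² × 0.7524 = 75.1 W

75.1 W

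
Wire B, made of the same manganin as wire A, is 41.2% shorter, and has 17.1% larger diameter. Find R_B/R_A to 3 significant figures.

0.429

R ∝ L/d², so R_B/R_A = (1 − 41.2/100) × (1 + 17.1/100)⁻²
= 0.588 × 0.7293 = 0.429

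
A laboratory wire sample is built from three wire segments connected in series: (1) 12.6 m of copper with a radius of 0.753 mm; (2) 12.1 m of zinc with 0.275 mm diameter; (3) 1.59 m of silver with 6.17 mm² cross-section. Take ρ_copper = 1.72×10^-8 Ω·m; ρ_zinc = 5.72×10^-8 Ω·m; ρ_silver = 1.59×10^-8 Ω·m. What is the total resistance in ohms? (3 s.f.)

11.8 Ω

Seg 1: A = πr² = π(7.5300e-04 m)² = 1.781e-06 m²
R_1 = (1.72×10^-8)(12.6)/(1.781e-06) = 0.1217 Ω
Seg 2: A = π(d/2)² = π(1.3750e-04 m)² = 5.940e-08 m²
R_2 = (5.72×10^-8)(12.1)/(5.940e-08) = 11.65 Ω
Seg 3: A = 6.17 mm² = 6.170e-06 m²
R_3 = (1.59×10^-8)(1.59)/(6.170e-06) = 0.004097 Ω
R_total = R_1 + R_2 + R_3 = 11.8 Ω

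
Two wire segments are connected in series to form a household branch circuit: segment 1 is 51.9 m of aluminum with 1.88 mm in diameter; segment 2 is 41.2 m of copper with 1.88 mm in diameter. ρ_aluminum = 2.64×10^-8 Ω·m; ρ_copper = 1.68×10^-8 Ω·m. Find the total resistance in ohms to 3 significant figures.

Segment 1: A = π(d/2)² = π(9.4000e-04 m)² = 2.776e-06 m²
R₁ = ρL/A = (2.64×10^-8)(51.9)/(2.776e-06) = 0.4936 Ω
R₂ = (1.68×10^-8)(41.2)/(2.776e-06) = 0.2493 Ω
R = R₁ + R₂ = 0.743 Ω

0.743 Ω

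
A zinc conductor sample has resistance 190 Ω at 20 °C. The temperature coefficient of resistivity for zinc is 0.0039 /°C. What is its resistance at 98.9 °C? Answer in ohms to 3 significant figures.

248 Ω

ΔT = 98.9 − 20 = 78.9 °C
R = R₀(1 + αΔT) = 190 × (1 + 0.0039×78.9) = 190 × 1.308 = 248 Ω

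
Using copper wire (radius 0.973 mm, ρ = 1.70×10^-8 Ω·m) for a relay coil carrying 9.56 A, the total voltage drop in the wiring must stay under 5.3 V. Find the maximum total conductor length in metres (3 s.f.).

A = πr² = π(9.7300e-04 m)² = 2.974e-06 m²
L_max = V_max·A/(1·ρI) = (5.3)(2.974e-06)/(1.70×10^-8×9.56) = 97.0 m

97.0 m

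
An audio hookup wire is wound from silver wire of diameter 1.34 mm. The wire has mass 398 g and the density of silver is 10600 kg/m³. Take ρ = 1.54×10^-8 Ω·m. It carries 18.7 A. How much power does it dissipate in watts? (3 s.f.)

102 W

A = π(d/2)² = π(6.7000e-04 m)² = 1.4103e-06 m²
L = m/(density·A) = 0.398/(10600×1.4103e-06) = 26.62 m
R = ρL/A = (1.54×10^-8)(26.62)/(1.4103e-06) = 0.2907 Ω
P = I²R = (18.7)² × 0.2907 = 102 W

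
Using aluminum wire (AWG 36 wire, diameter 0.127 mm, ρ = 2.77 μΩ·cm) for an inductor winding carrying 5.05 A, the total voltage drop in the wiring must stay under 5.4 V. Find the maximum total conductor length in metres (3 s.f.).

0.489 m

ρ = 2.77 μΩ·cm = 2.77×10^-8 Ω·m
A = π(0.127/2 mm)² = π(6.3500e-05 m)² = 1.267e-08 m²
L_max = V_max·A/(1·ρI) = (5.4)(1.267e-08)/(2.77×10^-8×5.05) = 0.489 m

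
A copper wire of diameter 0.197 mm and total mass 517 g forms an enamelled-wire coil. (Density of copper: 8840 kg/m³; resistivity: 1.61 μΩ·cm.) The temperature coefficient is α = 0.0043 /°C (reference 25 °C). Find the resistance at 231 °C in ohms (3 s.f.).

1910 Ω

ρ = 1.61 μΩ·cm = 1.61×10^-8 Ω·m
A = π(d/2)² = π(9.8500e-05 m)² = 3.0481e-08 m²
L = m/(density·A) = 0.517/(8840×3.0481e-08) = 1919 m
R = ρL/A = (1.61×10^-8)(1919)/(3.0481e-08) = 1013 Ω
R(231 °C) = 1013 × (1 + 0.0043×206) = 1910 Ω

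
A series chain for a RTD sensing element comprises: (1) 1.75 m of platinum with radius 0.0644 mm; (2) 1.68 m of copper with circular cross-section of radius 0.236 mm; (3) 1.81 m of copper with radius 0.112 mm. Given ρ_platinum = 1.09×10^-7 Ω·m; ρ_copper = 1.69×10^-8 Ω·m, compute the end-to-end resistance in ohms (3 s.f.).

Seg 1: A = πr² = π(6.4400e-05 m)² = 1.303e-08 m²
R_1 = (1.09×10^-7)(1.75)/(1.303e-08) = 14.64 Ω
Seg 2: A = πr² = π(2.3600e-04 m)² = 1.750e-07 m²
R_2 = (1.69×10^-8)(1.68)/(1.750e-07) = 0.1623 Ω
Seg 3: A = πr² = π(1.1200e-04 m)² = 3.941e-08 m²
R_3 = (1.69×10^-8)(1.81)/(3.941e-08) = 0.7762 Ω
R_total = R_1 + R_2 + R_3 = 15.6 Ω

15.6 Ω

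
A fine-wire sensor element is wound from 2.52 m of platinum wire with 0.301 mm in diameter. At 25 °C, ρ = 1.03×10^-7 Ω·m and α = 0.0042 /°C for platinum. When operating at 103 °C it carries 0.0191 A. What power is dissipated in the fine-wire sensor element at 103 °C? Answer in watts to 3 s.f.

A = π(d/2)² = π(1.5050e-04 m)² = 7.116e-08 m²
R₍25₎ = ρL/A = (1.03×10^-7)(2.52)/(7.116e-08) = 3.648 Ω
R₍103₎ = R₍25₎(1 + αΔT) = 3.648 × (1 + 0.0042×78) = 4.843 Ω
P = I²R = (0.0191)² × 4.843 = 0.00177 W

0.00177 W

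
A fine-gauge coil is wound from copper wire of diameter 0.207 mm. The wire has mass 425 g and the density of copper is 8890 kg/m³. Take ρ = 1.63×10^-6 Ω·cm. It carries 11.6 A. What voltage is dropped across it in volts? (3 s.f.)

7980 V

ρ = 1.63×10^-6 Ω·cm = 1.63×10^-8 Ω·m
A = π(d/2)² = π(1.0350e-04 m)² = 3.3654e-08 m²
L = m/(density·A) = 0.425/(8890×3.3654e-08) = 1421 m
R = ρL/A = (1.63×10^-8)(1421)/(3.3654e-08) = 688 Ω
V = IR = 11.6 × 688 = 7980 V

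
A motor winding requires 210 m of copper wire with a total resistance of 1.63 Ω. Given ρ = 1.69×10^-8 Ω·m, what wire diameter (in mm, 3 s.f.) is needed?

1.67 mm

A = ρL/R = (1.69×10^-8)(210)/(1.63) = 2.177e-06 m²
d = 2√(A/π) = 1.665e-03 m = 1.67 mm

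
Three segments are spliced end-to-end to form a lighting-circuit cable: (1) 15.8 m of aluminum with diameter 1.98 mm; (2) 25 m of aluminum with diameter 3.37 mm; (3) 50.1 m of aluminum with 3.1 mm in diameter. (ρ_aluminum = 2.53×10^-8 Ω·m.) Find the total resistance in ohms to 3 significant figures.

Seg 1: A = π(d/2)² = π(9.9000e-04 m)² = 3.079e-06 m²
R_1 = (2.53×10^-8)(15.8)/(3.079e-06) = 0.1298 Ω
Seg 2: A = π(d/2)² = π(1.6850e-03 m)² = 8.920e-06 m²
R_2 = (2.53×10^-8)(25)/(8.920e-06) = 0.07091 Ω
Seg 3: A = π(d/2)² = π(1.5500e-03 m)² = 7.548e-06 m²
R_3 = (2.53×10^-8)(50.1)/(7.548e-06) = 0.1679 Ω
R_total = R_1 + R_2 + R_3 = 0.369 Ω

0.369 Ω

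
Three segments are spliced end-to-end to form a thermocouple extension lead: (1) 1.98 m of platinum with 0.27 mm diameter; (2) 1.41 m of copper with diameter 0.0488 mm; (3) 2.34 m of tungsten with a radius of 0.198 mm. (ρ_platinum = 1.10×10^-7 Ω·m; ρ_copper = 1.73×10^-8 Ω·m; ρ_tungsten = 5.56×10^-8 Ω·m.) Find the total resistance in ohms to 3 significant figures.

Seg 1: A = π(d/2)² = π(1.3500e-04 m)² = 5.726e-08 m²
R_1 = (1.10×10^-7)(1.98)/(5.726e-08) = 3.804 Ω
Seg 2: A = π(d/2)² = π(2.4400e-05 m)² = 1.870e-09 m²
R_2 = (1.73×10^-8)(1.41)/(1.870e-09) = 13.04 Ω
Seg 3: A = πr² = π(1.9800e-04 m)² = 1.232e-07 m²
R_3 = (5.56×10^-8)(2.34)/(1.232e-07) = 1.056 Ω
R_total = R_1 + R_2 + R_3 = 17.9 Ω

17.9 Ω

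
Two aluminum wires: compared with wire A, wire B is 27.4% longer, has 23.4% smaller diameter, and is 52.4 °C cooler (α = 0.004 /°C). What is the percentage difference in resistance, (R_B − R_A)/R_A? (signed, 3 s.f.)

R ∝ ρL/d² with ρ ∝ (1+αΔT), so R_B/R_A = (1 + 27.4/100) × (1 − 23.4/100)⁻² × (1 − 0.004×52.4)
= 1.274 × 1.704 × 0.7904 = 1.716
(R_B − R_A)/R_A = 1.716 − 1 = 71.6%

71.6%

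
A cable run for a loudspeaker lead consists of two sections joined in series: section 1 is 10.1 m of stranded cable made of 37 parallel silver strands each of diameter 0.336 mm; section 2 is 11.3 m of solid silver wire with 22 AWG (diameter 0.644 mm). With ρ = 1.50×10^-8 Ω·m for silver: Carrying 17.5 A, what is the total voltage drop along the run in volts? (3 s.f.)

Section 1: A_strand = π(1.6800e-04)² = 8.867e-08 m²; R₁ = ρL/(N·A_s) = (1.50×10^-8)(10.1)/(37×8.867e-08) = 0.04618 Ω
Section 2: A = π(0.644/2 mm)² = π(3.2200e-04 m)² = 3.257e-07 m²
R₂ = (1.50×10^-8)(11.3)/(3.257e-07) = 0.5204 Ω
R = R₁ + R₂ = 0.5665 Ω
V = IR = 17.5 × 0.5665 = 9.91 V

9.91 V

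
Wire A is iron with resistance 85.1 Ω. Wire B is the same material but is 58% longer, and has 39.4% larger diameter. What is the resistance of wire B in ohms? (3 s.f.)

R ∝ L/d², so R_B/R_A = (1 + 58/100) × (1 + 39.4/100)⁻²
= 1.58 × 0.5146 = 0.8131
R_B = 0.8131 × 85.1 = 69.2 Ω

69.2 Ω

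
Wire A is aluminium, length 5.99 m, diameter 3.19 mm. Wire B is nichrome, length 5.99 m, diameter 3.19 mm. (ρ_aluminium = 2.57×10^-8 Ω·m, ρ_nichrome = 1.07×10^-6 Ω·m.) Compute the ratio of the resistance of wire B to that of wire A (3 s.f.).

R ∝ ρL/d², so R_B/R_A = (ρ_B/ρ_A)
= (1.07×10^-6/2.57×10^-8) = 41.6

41.6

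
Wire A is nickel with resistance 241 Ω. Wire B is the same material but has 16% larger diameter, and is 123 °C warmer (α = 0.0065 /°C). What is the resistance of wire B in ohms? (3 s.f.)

R ∝ ρL/d² with ρ ∝ (1+αΔT), so R_B/R_A = (1 + 16/100)⁻² × (1 + 0.0065×123)
= 0.7432 × 1.8 = 1.337
R_B = 1.337 × 241 = 322 Ω

322 Ω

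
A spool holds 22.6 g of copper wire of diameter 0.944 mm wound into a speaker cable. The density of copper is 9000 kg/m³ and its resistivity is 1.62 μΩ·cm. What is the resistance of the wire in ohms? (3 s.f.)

ρ = 1.62 μΩ·cm = 1.62×10^-8 Ω·m
A = π(d/2)² = π(4.7200e-04 m)² = 6.9990e-07 m²
L = m/(density·A) = 0.0226/(9000×6.9990e-07) = 3.588 m
R = ρL/A = (1.62×10^-8)(3.588)/(6.9990e-07) = 0.0830 Ω

0.0830 Ω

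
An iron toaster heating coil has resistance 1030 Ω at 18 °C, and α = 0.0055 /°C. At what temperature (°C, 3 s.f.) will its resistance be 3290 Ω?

R = R₀(1 + α(T − T₀)) ⇒ T = T₀ + (R/R₀ − 1)/α
T = 18 + (3290/1030 − 1)/0.0055 = 18 + (2.194)/0.0055 = 417 °C

417 °C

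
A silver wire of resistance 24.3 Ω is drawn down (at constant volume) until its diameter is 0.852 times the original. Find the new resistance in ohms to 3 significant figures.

46.1 Ω

Volume constant ⇒ L' = L/r² with r = 0.852. R' = ρL'/A' = ρ(L/r²)/(πr²d₀²/4) = R/r⁴.
R' = 1.898 × 24.3 = 46.1 Ω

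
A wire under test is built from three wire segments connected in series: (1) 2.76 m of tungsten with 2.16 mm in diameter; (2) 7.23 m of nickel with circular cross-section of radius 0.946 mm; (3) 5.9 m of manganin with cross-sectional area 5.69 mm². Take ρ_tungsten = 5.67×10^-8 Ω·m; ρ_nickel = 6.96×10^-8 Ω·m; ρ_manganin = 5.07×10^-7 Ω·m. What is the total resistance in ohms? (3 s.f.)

0.747 Ω

Seg 1: A = π(d/2)² = π(1.0800e-03 m)² = 3.664e-06 m²
R_1 = (5.67×10^-8)(2.76)/(3.664e-06) = 0.04271 Ω
Seg 2: A = πr² = π(9.4600e-04 m)² = 2.811e-06 m²
R_2 = (6.96×10^-8)(7.23)/(2.811e-06) = 0.179 Ω
Seg 3: A = 5.69 mm² = 5.690e-06 m²
R_3 = (5.07×10^-7)(5.9)/(5.690e-06) = 0.5257 Ω
R_total = R_1 + R_2 + R_3 = 0.747 Ω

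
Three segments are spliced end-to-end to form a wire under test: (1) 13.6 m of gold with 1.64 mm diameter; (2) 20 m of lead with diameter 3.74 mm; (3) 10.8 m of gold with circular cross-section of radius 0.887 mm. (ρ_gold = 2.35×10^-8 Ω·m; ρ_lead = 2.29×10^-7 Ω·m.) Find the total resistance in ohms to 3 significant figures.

0.671 Ω

Seg 1: A = π(d/2)² = π(8.2000e-04 m)² = 2.112e-06 m²
R_1 = (2.35×10^-8)(13.6)/(2.112e-06) = 0.1513 Ω
Seg 2: A = π(d/2)² = π(1.8700e-03 m)² = 1.099e-05 m²
R_2 = (2.29×10^-7)(20)/(1.099e-05) = 0.4169 Ω
Seg 3: A = πr² = π(8.8700e-04 m)² = 2.472e-06 m²
R_3 = (2.35×10^-8)(10.8)/(2.472e-06) = 0.1027 Ω
R_total = R_1 + R_2 + R_3 = 0.671 Ω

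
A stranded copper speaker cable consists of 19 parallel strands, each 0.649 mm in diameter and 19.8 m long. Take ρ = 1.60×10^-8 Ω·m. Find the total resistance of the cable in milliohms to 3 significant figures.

A_strand = π(3.2450e-04 m)² = 3.308e-07 m²
R_strand = ρL/A = (1.60×10^-8)(19.8)/(3.308e-07) = 0.9576 Ω
R_total = R_strand/N = 0.9576/19 = 50.4 mΩ

50.4 mΩ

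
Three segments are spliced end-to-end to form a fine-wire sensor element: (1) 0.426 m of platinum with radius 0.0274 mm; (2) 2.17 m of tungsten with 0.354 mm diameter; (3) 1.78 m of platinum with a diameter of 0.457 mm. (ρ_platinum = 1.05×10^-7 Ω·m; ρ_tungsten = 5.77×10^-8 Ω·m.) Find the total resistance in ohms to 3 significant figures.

Seg 1: A = πr² = π(2.7400e-05 m)² = 2.359e-09 m²
R_1 = (1.05×10^-7)(0.426)/(2.359e-09) = 18.96 Ω
Seg 2: A = π(d/2)² = π(1.7700e-04 m)² = 9.842e-08 m²
R_2 = (5.77×10^-8)(2.17)/(9.842e-08) = 1.272 Ω
Seg 3: A = π(d/2)² = π(2.2850e-04 m)² = 1.640e-07 m²
R_3 = (1.05×10^-7)(1.78)/(1.640e-07) = 1.139 Ω
R_total = R_1 + R_2 + R_3 = 21.4 Ω

21.4 Ω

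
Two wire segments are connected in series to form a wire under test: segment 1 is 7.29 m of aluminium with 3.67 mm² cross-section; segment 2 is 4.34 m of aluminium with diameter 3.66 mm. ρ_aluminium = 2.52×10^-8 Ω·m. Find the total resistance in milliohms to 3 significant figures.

60.5 mΩ

Segment 1: A = 3.67 mm² = 3.670e-06 m²
R₁ = ρL/A = (2.52×10^-8)(7.29)/(3.670e-06) = 0.05006 Ω
Segment 2: A = π(d/2)² = π(1.8300e-03 m)² = 1.052e-05 m²
R₂ = (2.52×10^-8)(4.34)/(1.052e-05) = 0.0104 Ω
R = R₁ + R₂ = 60.5 mΩ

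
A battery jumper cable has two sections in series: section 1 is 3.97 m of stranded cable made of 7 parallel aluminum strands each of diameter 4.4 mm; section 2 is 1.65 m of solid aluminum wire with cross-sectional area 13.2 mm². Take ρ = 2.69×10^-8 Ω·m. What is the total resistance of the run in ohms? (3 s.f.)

Section 1: A_strand = π(2.2000e-03)² = 1.521e-05 m²; R₁ = ρL/(N·A_s) = (2.69×10^-8)(3.97)/(7×1.521e-05) = 0.001003 Ω
Section 2: A = 13.2 mm² = 1.320e-05 m²
R₂ = (2.69×10^-8)(1.65)/(1.320e-05) = 0.003363 Ω
R = R₁ + R₂ = 0.00437 Ω

0.00437 Ω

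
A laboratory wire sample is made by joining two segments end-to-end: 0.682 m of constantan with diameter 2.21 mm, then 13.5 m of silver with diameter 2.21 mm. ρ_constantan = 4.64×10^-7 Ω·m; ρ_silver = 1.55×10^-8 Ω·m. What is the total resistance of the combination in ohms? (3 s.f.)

0.137 Ω

Segment 1: A = π(d/2)² = π(1.1050e-03 m)² = 3.836e-06 m²
R₁ = ρL/A = (4.64×10^-7)(0.682)/(3.836e-06) = 0.0825 Ω
R₂ = (1.55×10^-8)(13.5)/(3.836e-06) = 0.05455 Ω
R = R₁ + R₂ = 0.137 Ω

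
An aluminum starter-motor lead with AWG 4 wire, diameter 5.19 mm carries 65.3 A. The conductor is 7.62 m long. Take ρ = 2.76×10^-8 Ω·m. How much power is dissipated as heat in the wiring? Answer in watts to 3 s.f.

42.4 W

A = π(5.19/2 mm)² = π(2.5950e-03 m)² = 2.116e-05 m²
R = ρL/A = (2.76×10^-8)(7.62)/(2.116e-05) = 0.009941 Ω
P = I²R = (65.3)² × 0.009941 = 42.4 W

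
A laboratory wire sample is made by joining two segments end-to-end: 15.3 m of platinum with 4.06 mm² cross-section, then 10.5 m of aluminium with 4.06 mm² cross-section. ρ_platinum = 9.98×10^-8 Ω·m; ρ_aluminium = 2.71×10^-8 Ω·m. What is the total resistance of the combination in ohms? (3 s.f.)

Segment 1: A = 4.06 mm² = 4.060e-06 m²
R₁ = ρL/A = (9.98×10^-8)(15.3)/(4.060e-06) = 0.3761 Ω
R₂ = (2.71×10^-8)(10.5)/(4.060e-06) = 0.07009 Ω
R = R₁ + R₂ = 0.446 Ω

0.446 Ω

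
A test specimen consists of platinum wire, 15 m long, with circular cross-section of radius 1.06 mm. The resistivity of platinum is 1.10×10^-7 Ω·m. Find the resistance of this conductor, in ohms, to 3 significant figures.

A = πr² = π(1.0600e-03 m)² = 3.530e-06 m²
R = ρL/A = (1.10×10^-7)(15 m)/(3.530e-06 m²) = 0.467 Ω

0.467 Ω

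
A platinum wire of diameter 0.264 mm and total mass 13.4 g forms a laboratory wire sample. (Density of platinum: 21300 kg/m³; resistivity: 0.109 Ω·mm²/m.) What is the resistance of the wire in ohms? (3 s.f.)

ρ = 0.109 Ω·mm²/m = 1.09×10^-7 Ω·m
A = π(d/2)² = π(1.3200e-04 m)² = 5.4739e-08 m²
L = m/(density·A) = 0.0134/(21300×5.4739e-08) = 11.49 m
R = ρL/A = (1.09×10^-7)(11.49)/(5.4739e-08) = 22.9 Ω

22.9 Ω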